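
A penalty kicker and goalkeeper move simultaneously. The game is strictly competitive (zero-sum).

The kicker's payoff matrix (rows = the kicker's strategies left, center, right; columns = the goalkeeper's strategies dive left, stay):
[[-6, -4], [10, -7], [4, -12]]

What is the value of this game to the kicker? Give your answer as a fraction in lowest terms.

Row right is strictly dominated by row center, so the kicker never plays it.
The remaining 2×2 game on (left, center) × (dive left, stay) has no saddle point. Let the kicker play left with probability p; indifference gives −6p + 10(1−p) = −4p − 7(1−p), so p = 17/19.
Similarly the goalkeeper's optimal q on dive left is 3/19, and the value is -6·(3/19) + (-4)·(16/19) = -82/19.

-82/19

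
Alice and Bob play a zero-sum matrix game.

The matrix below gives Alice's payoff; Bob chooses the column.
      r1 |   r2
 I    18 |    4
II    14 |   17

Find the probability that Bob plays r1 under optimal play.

13/17

Row minima are 4 and 14, so Alice's maximin is 14; column maxima are 18 and 17, so Bob's minimax is 17. These differ, so the equilibrium is in mixed strategies.
Let Bob play r1 with probability q. Alice is indifferent when 18q + 4(1−q) = 14q + 17(1−q), giving q = 13/17.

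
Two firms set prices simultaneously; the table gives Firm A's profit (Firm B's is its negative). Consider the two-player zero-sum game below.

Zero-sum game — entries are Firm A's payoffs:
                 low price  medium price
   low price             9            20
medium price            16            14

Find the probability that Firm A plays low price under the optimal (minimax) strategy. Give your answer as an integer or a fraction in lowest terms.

Row minima are 9 and 14, so Firm A's maximin is 14; column maxima are 16 and 20, so Firm B's minimax is 16. These differ, so the equilibrium is in mixed strategies.
Let Firm A play low price with probability p. Firm B is indifferent when 9p + 16(1−p) = 20p + 14(1−p), giving p = 2/13.

2/13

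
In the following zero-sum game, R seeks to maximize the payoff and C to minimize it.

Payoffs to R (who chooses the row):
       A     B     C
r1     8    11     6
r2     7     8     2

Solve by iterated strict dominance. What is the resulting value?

6

Row r2 is strictly dominated by row r1 (8>7, 11>8, 6>2); eliminate r2.
Column A is strictly dominated by C for C (6<8); eliminate A.
Column B is strictly dominated by C for C (6<11); eliminate B.
Only (r1, C) remains, with payoff 6.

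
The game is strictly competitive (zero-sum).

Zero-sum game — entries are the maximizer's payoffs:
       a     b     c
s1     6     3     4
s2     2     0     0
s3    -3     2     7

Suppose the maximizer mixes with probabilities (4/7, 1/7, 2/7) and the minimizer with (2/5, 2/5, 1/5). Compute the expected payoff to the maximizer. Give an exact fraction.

102/35

Against (2/5, 2/5, 1/5), each row's expected payoff is s1: 22/5; s2: 4/5; s3: 1.
Taking the (4/7, 1/7, 2/7)-weighted average: (4/7)·(22/5) + (1/7)·(4/5) + (2/7)·(1) = 102/35.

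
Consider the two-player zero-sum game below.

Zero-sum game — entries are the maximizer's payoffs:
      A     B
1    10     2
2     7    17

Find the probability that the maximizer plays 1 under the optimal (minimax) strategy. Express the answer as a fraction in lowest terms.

Row minima are 2 and 7, so the maximizer's maximin is 7; column maxima are 10 and 17, so the minimizer's minimax is 10. These differ, so the equilibrium is in mixed strategies.
Let the maximizer play 1 with probability p. The minimizer is indifferent when 10p + 7(1−p) = 2p + 17(1−p), giving p = 5/9.

5/9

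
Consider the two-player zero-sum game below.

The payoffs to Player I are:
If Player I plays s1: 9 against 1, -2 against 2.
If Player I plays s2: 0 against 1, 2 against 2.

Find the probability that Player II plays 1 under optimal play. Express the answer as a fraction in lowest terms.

Row minima are -2 and 0, so Player I's maximin is 0; column maxima are 9 and 2, so Player II's minimax is 2. These differ, so the equilibrium is in mixed strategies.
Let Player II play 1 with probability q. Player I is indifferent when 9q − 2(1−q) = 2(1−q), giving q = 4/13.

4/13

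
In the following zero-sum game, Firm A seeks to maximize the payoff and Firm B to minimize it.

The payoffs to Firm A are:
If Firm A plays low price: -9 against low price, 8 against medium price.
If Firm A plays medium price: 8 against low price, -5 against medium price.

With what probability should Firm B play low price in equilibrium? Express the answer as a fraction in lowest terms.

13/30

Row minima are -9 and -5, so Firm A's maximin is -5; column maxima are 8 and 8, so Firm B's minimax is 8. These differ, so the equilibrium is in mixed strategies.
Let Firm B play low price with probability q. Firm A is indifferent when −9q + 8(1−q) = 8q − 5(1−q), giving q = 13/30.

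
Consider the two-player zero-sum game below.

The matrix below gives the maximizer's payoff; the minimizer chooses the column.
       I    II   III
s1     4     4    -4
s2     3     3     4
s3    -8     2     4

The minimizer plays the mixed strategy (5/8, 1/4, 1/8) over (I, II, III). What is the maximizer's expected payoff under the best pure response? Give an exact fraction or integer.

s1: (4)·(5/8) + (4)·(1/4) + (-4)·(1/8) = 3.
s2: (3)·(5/8) + (3)·(1/4) + (4)·(1/8) = 25/8.
s3: (-8)·(5/8) + (2)·(1/4) + (4)·(1/8) = -4.
The best pure response is s2 with expected payoff 25/8.

25/8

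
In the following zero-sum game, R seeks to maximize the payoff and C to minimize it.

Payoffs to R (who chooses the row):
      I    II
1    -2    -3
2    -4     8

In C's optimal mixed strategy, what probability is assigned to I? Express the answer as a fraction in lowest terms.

11/13

Row minima are -3 and -4, so R's maximin is -3; column maxima are -2 and 8, so C's minimax is -2. These differ, so the equilibrium is in mixed strategies.
Let C play I with probability q. R is indifferent when −2q − 3(1−q) = −4q + 8(1−q), giving q = 11/13.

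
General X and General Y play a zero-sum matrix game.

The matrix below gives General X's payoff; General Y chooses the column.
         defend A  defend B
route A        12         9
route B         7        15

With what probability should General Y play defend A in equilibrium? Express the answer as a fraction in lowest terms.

6/11

Row minima are 9 and 7, so General X's maximin is 9; column maxima are 12 and 15, so General Y's minimax is 12. These differ, so the equilibrium is in mixed strategies.
Let General Y play defend A with probability q. General X is indifferent when 12q + 9(1−q) = 7q + 15(1−q), giving q = 6/11.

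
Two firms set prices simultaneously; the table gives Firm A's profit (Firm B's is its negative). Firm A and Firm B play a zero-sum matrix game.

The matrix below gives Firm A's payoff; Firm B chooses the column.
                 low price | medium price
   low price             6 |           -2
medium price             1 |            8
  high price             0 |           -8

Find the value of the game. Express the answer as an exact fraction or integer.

Row high price is strictly dominated by row low price, so Firm A never plays it.
The remaining 2×2 game on (low price, medium price) × (low price, medium price) has no saddle point. Let Firm A play low price with probability p; indifference gives 6p + (1−p) = −2p + 8(1−p), so p = 7/15.
Similarly Firm B's optimal q on low price is 2/3, and the value is 6·(2/3) + (-2)·(1/3) = 10/3.

10/3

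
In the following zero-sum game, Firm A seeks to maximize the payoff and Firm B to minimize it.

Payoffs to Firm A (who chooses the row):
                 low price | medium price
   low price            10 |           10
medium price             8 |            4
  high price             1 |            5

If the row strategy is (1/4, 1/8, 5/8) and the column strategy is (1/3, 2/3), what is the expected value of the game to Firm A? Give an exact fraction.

131/24

Against (1/3, 2/3), each row's expected payoff is low price: 10; medium price: 16/3; high price: 11/3.
Taking the (1/4, 1/8, 5/8)-weighted average: (1/4)·(10) + (1/8)·(16/3) + (5/8)·(11/3) = 131/24.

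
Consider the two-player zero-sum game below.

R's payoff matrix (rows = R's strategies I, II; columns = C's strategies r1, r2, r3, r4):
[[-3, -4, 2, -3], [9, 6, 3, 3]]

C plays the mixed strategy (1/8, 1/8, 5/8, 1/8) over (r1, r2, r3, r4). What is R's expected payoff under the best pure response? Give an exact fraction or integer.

33/8

I: (-3)·(1/8) + (-4)·(1/8) + (2)·(5/8) + (-3)·(1/8) = 0.
II: (9)·(1/8) + (6)·(1/8) + (3)·(5/8) + (3)·(1/8) = 33/8.
The best pure response is II with expected payoff 33/8.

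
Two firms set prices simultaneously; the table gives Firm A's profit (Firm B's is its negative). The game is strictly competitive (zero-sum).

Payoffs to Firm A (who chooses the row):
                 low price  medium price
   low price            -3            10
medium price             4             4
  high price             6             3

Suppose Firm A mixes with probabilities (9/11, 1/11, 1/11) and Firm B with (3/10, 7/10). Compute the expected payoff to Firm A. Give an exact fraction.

Against (3/10, 7/10), each row's expected payoff is low price: 61/10; medium price: 4; high price: 39/10.
Taking the (9/11, 1/11, 1/11)-weighted average: (9/11)·(61/10) + (1/11)·(4) + (1/11)·(39/10) = 314/55.

314/55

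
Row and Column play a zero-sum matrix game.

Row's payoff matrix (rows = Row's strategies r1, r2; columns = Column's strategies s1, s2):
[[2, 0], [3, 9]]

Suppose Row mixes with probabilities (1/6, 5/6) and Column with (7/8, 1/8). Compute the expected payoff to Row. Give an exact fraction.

Against (7/8, 1/8), each row's expected payoff is r1: 7/4; r2: 15/4.
Taking the (1/6, 5/6)-weighted average: (1/6)·(7/4) + (5/6)·(15/4) = 41/12.

41/12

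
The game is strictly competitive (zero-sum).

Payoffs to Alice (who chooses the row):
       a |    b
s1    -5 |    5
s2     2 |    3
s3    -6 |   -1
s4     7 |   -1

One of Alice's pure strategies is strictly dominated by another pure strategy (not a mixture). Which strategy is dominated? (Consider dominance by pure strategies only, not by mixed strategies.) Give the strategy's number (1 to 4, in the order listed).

Compare s3 with s1: -5 > -6, 5 > -1.
So s1 strictly dominates s3 for Alice; s3 is strictly dominated.

3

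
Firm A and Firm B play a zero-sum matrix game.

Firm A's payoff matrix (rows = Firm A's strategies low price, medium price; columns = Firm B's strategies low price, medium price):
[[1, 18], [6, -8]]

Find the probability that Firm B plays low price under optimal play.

26/31

Row minima are 1 and -8, so Firm A's maximin is 1; column maxima are 6 and 18, so Firm B's minimax is 6. These differ, so the equilibrium is in mixed strategies.
Let Firm B play low price with probability q. Firm A is indifferent when q + 18(1−q) = 6q − 8(1−q), giving q = 26/31.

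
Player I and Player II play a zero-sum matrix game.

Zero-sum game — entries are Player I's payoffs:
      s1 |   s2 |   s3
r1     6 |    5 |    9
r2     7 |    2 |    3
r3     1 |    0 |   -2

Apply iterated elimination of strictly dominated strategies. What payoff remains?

Row r3 is strictly dominated by row r1 (6>1, 5>0, 9>-2); eliminate r3.
Column s1 is strictly dominated by s2 for Player II (5<6, 2<7); eliminate s1.
Row r2 is strictly dominated by row r1 (5>2, 9>3); eliminate r2.
Column s3 is strictly dominated by s2 for Player II (5<9); eliminate s3.
Only (r1, s2) remains, with payoff 5.

5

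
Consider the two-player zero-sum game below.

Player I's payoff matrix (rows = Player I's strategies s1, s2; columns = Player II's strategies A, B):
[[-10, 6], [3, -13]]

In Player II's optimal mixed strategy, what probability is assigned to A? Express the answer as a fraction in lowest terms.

19/32

Row minima are -10 and -13, so Player I's maximin is -10; column maxima are 3 and 6, so Player II's minimax is 3. These differ, so the equilibrium is in mixed strategies.
Let Player II play A with probability q. Player I is indifferent when −10q + 6(1−q) = 3q − 13(1−q), giving q = 19/32.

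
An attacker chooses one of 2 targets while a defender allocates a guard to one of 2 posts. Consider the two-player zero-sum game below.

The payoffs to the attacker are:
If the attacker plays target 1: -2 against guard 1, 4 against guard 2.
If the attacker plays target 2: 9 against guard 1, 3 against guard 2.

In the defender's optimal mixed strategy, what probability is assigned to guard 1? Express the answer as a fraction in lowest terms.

Row minima are -2 and 3, so the attacker's maximin is 3; column maxima are 9 and 4, so the defender's minimax is 4. These differ, so the equilibrium is in mixed strategies.
Let the defender play guard 1 with probability q. The attacker is indifferent when −2q + 4(1−q) = 9q + 3(1−q), giving q = 1/12.

1/12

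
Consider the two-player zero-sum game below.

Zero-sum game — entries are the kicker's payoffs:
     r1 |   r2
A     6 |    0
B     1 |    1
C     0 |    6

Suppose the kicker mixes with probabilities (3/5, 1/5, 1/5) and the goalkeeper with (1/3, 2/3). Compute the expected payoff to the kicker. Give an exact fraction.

Against (1/3, 2/3), each row's expected payoff is A: 2; B: 1; C: 4.
Taking the (3/5, 1/5, 1/5)-weighted average: (3/5)·(2) + (1/5)·(1) + (1/5)·(4) = 11/5.

11/5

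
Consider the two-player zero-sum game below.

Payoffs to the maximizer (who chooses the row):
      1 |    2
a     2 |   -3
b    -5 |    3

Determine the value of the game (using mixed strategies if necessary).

Row minima are -3 and -5, so the maximizer's maximin is -3; column maxima are 2 and 3, so the minimizer's minimax is 2. These differ, so the equilibrium is in mixed strategies.
Let the maximizer play a with probability p. The minimizer is indifferent when 2p − 5(1−p) = −3p + 3(1−p), giving p = 8/13.
Let the minimizer play 1 with probability q. The maximizer is indifferent when 2q − 3(1−q) = −5q + 3(1−q), giving q = 6/13.
The value is 2·(6/13) + (-3)·(7/13) = -9/13.

-9/13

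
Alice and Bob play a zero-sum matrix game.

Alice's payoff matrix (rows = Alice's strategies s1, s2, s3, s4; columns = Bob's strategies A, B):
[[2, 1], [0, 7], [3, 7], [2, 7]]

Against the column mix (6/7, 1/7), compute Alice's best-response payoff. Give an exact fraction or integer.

25/7

s1: (2)·(6/7) + (1)·(1/7) = 13/7.
s2: (0)·(6/7) + (7)·(1/7) = 1.
s3: (3)·(6/7) + (7)·(1/7) = 25/7.
s4: (2)·(6/7) + (7)·(1/7) = 19/7.
The best pure response is s3 with expected payoff 25/7.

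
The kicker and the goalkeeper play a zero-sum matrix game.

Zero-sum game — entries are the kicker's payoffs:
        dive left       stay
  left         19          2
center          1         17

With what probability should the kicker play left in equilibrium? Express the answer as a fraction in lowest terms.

Row minima are 2 and 1, so the kicker's maximin is 2; column maxima are 19 and 17, so the goalkeeper's minimax is 17. These differ, so the equilibrium is in mixed strategies.
Let the kicker play left with probability p. The goalkeeper is indifferent when 19p + (1−p) = 2p + 17(1−p), giving p = 16/33.

16/33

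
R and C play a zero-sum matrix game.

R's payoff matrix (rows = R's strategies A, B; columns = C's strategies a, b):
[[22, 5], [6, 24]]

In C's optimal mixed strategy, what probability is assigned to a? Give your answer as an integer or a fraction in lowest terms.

Row minima are 5 and 6, so R's maximin is 6; column maxima are 22 and 24, so C's minimax is 22. These differ, so the equilibrium is in mixed strategies.
Let C play a with probability q. R is indifferent when 22q + 5(1−q) = 6q + 24(1−q), giving q = 19/35.

19/35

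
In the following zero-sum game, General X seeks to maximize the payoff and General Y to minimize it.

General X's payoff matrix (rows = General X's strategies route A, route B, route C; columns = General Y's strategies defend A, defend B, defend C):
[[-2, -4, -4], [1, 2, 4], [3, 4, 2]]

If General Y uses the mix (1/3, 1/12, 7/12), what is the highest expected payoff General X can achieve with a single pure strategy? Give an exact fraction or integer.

17/6

route A: (-2)·(1/3) + (-4)·(1/12) + (-4)·(7/12) = -10/3.
route B: (1)·(1/3) + (2)·(1/12) + (4)·(7/12) = 17/6.
route C: (3)·(1/3) + (4)·(1/12) + (2)·(7/12) = 5/2.
The best pure response is route B with expected payoff 17/6.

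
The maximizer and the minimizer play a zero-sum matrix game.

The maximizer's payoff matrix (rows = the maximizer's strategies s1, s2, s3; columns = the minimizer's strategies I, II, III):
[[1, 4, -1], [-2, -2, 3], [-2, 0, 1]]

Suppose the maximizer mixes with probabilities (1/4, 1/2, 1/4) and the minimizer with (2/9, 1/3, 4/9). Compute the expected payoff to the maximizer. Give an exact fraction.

7/18

Against (2/9, 1/3, 4/9), each row's expected payoff is s1: 10/9; s2: 2/9; s3: 0.
Taking the (1/4, 1/2, 1/4)-weighted average: (1/4)·(10/9) + (1/2)·(2/9) + (1/4)·(0) = 7/18.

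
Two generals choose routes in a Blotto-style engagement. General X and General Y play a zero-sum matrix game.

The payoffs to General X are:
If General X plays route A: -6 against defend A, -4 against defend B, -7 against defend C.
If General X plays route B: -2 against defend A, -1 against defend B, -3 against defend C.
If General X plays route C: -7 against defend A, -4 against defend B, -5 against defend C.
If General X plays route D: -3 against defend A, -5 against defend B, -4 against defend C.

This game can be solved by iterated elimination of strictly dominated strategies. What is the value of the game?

-3

Row route C is strictly dominated by row route B (-2>-7, -1>-4, -3>-5); eliminate route C.
Row route A is strictly dominated by row route B (-2>-6, -1>-4, -3>-7); eliminate route A.
Row route D is strictly dominated by row route B (-2>-3, -1>-5, -3>-4); eliminate route D.
Column defend A is strictly dominated by defend C for General Y (-3<-2); eliminate defend A.
Column defend B is strictly dominated by defend C for General Y (-3<-1); eliminate defend B.
Only (route B, defend C) remains, with payoff -3.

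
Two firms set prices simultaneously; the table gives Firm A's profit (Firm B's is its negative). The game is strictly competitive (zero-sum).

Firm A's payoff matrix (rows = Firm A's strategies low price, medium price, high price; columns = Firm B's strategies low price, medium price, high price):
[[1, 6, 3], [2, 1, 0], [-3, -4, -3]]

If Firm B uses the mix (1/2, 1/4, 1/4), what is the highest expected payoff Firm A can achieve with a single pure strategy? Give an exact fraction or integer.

low price: (1)·(1/2) + (6)·(1/4) + (3)·(1/4) = 11/4.
medium price: (2)·(1/2) + (1)·(1/4) + (0)·(1/4) = 5/4.
high price: (-3)·(1/2) + (-4)·(1/4) + (-3)·(1/4) = -13/4.
The best pure response is low price with expected payoff 11/4.

11/4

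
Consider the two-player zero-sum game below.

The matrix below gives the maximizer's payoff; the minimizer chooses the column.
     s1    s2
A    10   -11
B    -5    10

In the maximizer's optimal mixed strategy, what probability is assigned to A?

5/12

Row minima are -11 and -5, so the maximizer's maximin is -5; column maxima are 10 and 10, so the minimizer's minimax is 10. These differ, so the equilibrium is in mixed strategies.
Let the maximizer play A with probability p. The minimizer is indifferent when 10p − 5(1−p) = −11p + 10(1−p), giving p = 5/12.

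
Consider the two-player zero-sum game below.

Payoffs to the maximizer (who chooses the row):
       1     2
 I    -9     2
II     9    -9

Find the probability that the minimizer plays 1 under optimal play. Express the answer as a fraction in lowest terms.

11/29

Row minima are -9 and -9, so the maximizer's maximin is -9; column maxima are 9 and 2, so the minimizer's minimax is 2. These differ, so the equilibrium is in mixed strategies.
Let the minimizer play 1 with probability q. The maximizer is indifferent when −9q + 2(1−q) = 9q − 9(1−q), giving q = 11/29.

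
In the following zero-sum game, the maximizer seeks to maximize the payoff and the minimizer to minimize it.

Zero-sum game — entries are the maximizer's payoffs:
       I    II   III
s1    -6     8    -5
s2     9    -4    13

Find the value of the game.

16/9

Column III is strictly dominated by I for the minimizer (it gives the maximizer more in every row).
The remaining 2×2 game on (s1, s2) × (I, II) has no saddle point. Let the maximizer play s1 with probability p; indifference gives −6p + 9(1−p) = 8p − 4(1−p), so p = 13/27.
Similarly the minimizer's optimal q on I is 4/9, and the value is -6·(4/9) + (8)·(5/9) = 16/9.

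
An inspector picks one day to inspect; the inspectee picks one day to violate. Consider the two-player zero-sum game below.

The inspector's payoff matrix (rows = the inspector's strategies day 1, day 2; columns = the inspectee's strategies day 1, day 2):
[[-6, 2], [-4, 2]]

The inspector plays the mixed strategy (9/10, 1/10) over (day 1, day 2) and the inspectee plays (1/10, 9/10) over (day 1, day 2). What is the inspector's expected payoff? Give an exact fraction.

61/50

Against (1/10, 9/10), each row's expected payoff is day 1: 6/5; day 2: 7/5.
Taking the (9/10, 1/10)-weighted average: (9/10)·(6/5) + (1/10)·(7/5) = 61/50.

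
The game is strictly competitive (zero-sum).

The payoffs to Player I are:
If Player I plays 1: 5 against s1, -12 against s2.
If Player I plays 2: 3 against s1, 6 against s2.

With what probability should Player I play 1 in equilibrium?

Row minima are -12 and 3, so Player I's maximin is 3; column maxima are 5 and 6, so Player II's minimax is 5. These differ, so the equilibrium is in mixed strategies.
Let Player I play 1 with probability p. Player II is indifferent when 5p + 3(1−p) = −12p + 6(1−p), giving p = 3/20.

3/20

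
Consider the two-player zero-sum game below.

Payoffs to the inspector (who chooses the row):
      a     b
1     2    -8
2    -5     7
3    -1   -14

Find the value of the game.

Row 3 is strictly dominated by row 1, so the inspector never plays it.
The remaining 2×2 game on (1, 2) × (a, b) has no saddle point. Let the inspector play 1 with probability p; indifference gives 2p − 5(1−p) = −8p + 7(1−p), so p = 6/11.
Similarly the inspectee's optimal q on a is 15/22, and the value is 2·(15/22) + (-8)·(7/22) = -13/11.

-13/11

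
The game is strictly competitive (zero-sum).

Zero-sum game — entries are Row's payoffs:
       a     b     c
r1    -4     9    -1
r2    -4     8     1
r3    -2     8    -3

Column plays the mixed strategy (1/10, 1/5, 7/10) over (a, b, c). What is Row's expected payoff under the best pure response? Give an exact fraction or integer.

r1: (-4)·(1/10) + (9)·(1/5) + (-1)·(7/10) = 7/10.
r2: (-4)·(1/10) + (8)·(1/5) + (1)·(7/10) = 19/10.
r3: (-2)·(1/10) + (8)·(1/5) + (-3)·(7/10) = -7/10.
The best pure response is r2 with expected payoff 19/10.

19/10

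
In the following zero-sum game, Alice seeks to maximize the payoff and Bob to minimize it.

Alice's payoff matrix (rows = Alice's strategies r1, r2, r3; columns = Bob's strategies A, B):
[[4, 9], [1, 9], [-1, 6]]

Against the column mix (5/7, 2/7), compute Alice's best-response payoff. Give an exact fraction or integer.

r1: (4)·(5/7) + (9)·(2/7) = 38/7.
r2: (1)·(5/7) + (9)·(2/7) = 23/7.
r3: (-1)·(5/7) + (6)·(2/7) = 1.
The best pure response is r1 with expected payoff 38/7.

38/7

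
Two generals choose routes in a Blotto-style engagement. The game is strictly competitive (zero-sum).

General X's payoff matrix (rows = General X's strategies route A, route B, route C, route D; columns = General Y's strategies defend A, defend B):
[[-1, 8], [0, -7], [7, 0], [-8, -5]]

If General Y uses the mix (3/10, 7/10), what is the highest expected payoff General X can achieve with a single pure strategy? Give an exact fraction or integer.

53/10

route A: (-1)·(3/10) + (8)·(7/10) = 53/10.
route B: (0)·(3/10) + (-7)·(7/10) = -49/10.
route C: (7)·(3/10) + (0)·(7/10) = 21/10.
route D: (-8)·(3/10) + (-5)·(7/10) = -59/10.
The best pure response is route A with expected payoff 53/10.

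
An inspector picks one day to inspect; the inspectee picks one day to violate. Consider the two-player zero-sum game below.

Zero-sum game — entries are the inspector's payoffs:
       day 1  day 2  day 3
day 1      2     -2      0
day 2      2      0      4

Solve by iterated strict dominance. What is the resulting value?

0

Column day 1 is strictly dominated by day 2 for the inspectee (-2<2, 0<2); eliminate day 1.
Row day 1 is strictly dominated by row day 2 (0>-2, 4>0); eliminate day 1.
Column day 3 is strictly dominated by day 2 for the inspectee (0<4); eliminate day 3.
Only (day 2, day 2) remains, with payoff 0.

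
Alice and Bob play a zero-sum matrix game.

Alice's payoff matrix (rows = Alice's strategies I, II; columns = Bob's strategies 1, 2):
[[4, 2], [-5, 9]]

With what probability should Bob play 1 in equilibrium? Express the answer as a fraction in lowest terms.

7/16

Row minima are 2 and -5, so Alice's maximin is 2; column maxima are 4 and 9, so Bob's minimax is 4. These differ, so the equilibrium is in mixed strategies.
Let Bob play 1 with probability q. Alice is indifferent when 4q + 2(1−q) = −5q + 9(1−q), giving q = 7/16.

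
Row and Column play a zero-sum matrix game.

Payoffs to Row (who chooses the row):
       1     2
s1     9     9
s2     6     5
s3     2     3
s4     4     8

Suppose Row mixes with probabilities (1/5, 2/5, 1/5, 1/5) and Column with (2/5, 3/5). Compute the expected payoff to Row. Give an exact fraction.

144/25

Against (2/5, 3/5), each row's expected payoff is s1: 9; s2: 27/5; s3: 13/5; s4: 32/5.
Taking the (1/5, 2/5, 1/5, 1/5)-weighted average: (1/5)·(9) + (2/5)·(27/5) + (1/5)·(13/5) + (1/5)·(32/5) = 144/25.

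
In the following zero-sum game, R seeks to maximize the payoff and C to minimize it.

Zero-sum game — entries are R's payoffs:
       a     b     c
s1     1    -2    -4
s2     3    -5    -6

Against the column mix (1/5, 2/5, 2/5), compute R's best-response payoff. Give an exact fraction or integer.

-11/5

s1: (1)·(1/5) + (-2)·(2/5) + (-4)·(2/5) = -11/5.
s2: (3)·(1/5) + (-5)·(2/5) + (-6)·(2/5) = -19/5.
The best pure response is s1 with expected payoff -11/5.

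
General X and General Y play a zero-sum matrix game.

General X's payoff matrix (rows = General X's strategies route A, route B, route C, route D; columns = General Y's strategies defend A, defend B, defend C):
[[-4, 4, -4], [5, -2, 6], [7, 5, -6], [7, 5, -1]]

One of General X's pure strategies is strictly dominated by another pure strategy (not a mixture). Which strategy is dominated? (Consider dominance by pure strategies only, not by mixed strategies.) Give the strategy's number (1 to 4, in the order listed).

Compare route A with route D: 7 > -4, 5 > 4, -1 > -4.
So route D strictly dominates route A for General X; route A is strictly dominated.

1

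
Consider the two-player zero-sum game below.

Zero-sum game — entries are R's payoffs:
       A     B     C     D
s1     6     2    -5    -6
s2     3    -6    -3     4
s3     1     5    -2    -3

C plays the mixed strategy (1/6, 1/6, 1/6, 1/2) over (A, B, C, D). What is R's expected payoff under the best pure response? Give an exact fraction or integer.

s1: (6)·(1/6) + (2)·(1/6) + (-5)·(1/6) + (-6)·(1/2) = -5/2.
s2: (3)·(1/6) + (-6)·(1/6) + (-3)·(1/6) + (4)·(1/2) = 1.
s3: (1)·(1/6) + (5)·(1/6) + (-2)·(1/6) + (-3)·(1/2) = -5/6.
The best pure response is s2 with expected payoff 1.

1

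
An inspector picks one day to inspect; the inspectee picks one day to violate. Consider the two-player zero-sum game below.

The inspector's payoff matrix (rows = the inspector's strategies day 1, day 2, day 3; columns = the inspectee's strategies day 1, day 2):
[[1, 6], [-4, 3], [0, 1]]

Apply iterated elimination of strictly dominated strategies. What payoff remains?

Column day 2 is strictly dominated by day 1 for the inspectee (1<6, -4<3, 0<1); eliminate day 2.
Row day 2 is strictly dominated by row day 1 (1>-4); eliminate day 2.
Row day 3 is strictly dominated by row day 1 (1>0); eliminate day 3.
Only (day 1, day 1) remains, with payoff 1.

1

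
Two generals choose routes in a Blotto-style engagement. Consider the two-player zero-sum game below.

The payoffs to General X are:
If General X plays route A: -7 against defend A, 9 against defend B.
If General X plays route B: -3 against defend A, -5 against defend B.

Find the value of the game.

-31/9

Row minima are -7 and -5, so General X's maximin is -5; column maxima are -3 and 9, so General Y's minimax is -3. These differ, so the equilibrium is in mixed strategies.
Let General X play route A with probability p. General Y is indifferent when −7p − 3(1−p) = 9p − 5(1−p), giving p = 1/9.
Let General Y play defend A with probability q. General X is indifferent when −7q + 9(1−q) = −3q − 5(1−q), giving q = 7/9.
The value is -7·(7/9) + (9)·(2/9) = -31/9.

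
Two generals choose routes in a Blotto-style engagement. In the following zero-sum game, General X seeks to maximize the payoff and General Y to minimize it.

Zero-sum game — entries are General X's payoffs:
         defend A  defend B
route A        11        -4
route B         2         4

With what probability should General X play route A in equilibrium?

2/17

Row minima are -4 and 2, so General X's maximin is 2; column maxima are 11 and 4, so General Y's minimax is 4. These differ, so the equilibrium is in mixed strategies.
Let General X play route A with probability p. General Y is indifferent when 11p + 2(1−p) = −4p + 4(1−p), giving p = 2/17.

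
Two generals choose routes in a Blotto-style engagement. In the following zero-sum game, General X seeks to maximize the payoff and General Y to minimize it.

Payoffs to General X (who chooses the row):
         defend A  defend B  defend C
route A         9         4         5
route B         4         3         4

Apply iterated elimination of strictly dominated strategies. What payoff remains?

4

Row route B is strictly dominated by row route A (9>4, 4>3, 5>4); eliminate route B.
Column defend A is strictly dominated by defend B for General Y (4<9); eliminate defend A.
Column defend C is strictly dominated by defend B for General Y (4<5); eliminate defend C.
Only (route A, defend B) remains, with payoff 4.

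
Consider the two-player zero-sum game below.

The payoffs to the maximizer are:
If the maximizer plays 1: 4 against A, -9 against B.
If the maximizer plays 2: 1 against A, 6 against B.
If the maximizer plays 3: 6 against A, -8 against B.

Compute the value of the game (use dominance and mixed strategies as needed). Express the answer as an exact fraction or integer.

44/19

Row 1 is strictly dominated by row 3, so the maximizer never plays it.
The remaining 2×2 game on (2, 3) × (A, B) has no saddle point. Let the maximizer play 2 with probability p; indifference gives p + 6(1−p) = 6p − 8(1−p), so p = 14/19.
Similarly the minimizer's optimal q on A is 14/19, and the value is 1·(14/19) + (6)·(5/19) = 44/19.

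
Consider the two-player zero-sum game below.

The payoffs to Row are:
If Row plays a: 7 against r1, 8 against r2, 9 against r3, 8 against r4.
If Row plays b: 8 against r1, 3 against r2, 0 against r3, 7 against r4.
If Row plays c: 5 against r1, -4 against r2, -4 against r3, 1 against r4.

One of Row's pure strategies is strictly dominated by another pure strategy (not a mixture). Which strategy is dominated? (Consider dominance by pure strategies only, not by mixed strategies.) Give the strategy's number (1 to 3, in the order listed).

Compare c with a: 7 > 5, 8 > -4, 9 > -4, 8 > 1.
So a strictly dominates c for Row; c is strictly dominated.

3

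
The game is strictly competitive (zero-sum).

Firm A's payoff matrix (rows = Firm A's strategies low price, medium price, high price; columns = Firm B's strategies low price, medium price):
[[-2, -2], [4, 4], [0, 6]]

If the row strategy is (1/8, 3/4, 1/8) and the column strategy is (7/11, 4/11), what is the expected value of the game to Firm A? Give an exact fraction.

Against (7/11, 4/11), each row's expected payoff is low price: -2; medium price: 4; high price: 24/11.
Taking the (1/8, 3/4, 1/8)-weighted average: (1/8)·(-2) + (3/4)·(4) + (1/8)·(24/11) = 133/44.

133/44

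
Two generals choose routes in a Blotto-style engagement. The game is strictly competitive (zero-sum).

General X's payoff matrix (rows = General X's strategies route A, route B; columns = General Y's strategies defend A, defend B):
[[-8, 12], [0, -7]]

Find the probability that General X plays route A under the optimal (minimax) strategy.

7/27

Row minima are -8 and -7, so General X's maximin is -7; column maxima are 0 and 12, so General Y's minimax is 0. These differ, so the equilibrium is in mixed strategies.
Let General X play route A with probability p. General Y is indifferent when −8p = 12p − 7(1−p), giving p = 7/27.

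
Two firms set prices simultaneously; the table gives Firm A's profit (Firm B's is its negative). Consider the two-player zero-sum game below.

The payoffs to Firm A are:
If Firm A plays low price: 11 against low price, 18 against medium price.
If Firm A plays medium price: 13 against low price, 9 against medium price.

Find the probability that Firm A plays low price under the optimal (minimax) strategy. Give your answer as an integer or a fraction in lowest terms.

Row minima are 11 and 9, so Firm A's maximin is 11; column maxima are 13 and 18, so Firm B's minimax is 13. These differ, so the equilibrium is in mixed strategies.
Let Firm A play low price with probability p. Firm B is indifferent when 11p + 13(1−p) = 18p + 9(1−p), giving p = 4/11.

4/11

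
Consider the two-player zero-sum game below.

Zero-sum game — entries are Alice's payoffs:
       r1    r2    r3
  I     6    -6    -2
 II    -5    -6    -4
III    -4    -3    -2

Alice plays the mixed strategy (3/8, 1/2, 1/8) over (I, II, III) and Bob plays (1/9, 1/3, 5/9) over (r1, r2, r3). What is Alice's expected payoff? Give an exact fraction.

Against (1/9, 1/3, 5/9), each row's expected payoff is I: -22/9; II: -43/9; III: -23/9.
Taking the (3/8, 1/2, 1/8)-weighted average: (3/8)·(-22/9) + (1/2)·(-43/9) + (1/8)·(-23/9) = -29/8.

-29/8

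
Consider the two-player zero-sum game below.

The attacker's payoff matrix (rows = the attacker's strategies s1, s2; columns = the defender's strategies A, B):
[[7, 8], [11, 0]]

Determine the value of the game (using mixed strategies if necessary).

Row minima are 7 and 0, so the attacker's maximin is 7; column maxima are 11 and 8, so the defender's minimax is 8. These differ, so the equilibrium is in mixed strategies.
Let the attacker play s1 with probability p. The defender is indifferent when 7p + 11(1−p) = 8p, giving p = 11/12.
Let the defender play A with probability q. The attacker is indifferent when 7q + 8(1−q) = 11q, giving q = 2/3.
The value is 7·(2/3) + (8)·(1/3) = 22/3.

22/3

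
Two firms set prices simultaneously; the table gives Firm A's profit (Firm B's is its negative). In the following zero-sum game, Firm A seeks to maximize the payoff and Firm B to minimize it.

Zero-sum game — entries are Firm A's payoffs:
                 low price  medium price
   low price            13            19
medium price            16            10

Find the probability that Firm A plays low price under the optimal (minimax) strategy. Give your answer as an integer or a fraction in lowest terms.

Row minima are 13 and 10, so Firm A's maximin is 13; column maxima are 16 and 19, so Firm B's minimax is 16. These differ, so the equilibrium is in mixed strategies.
Let Firm A play low price with probability p. Firm B is indifferent when 13p + 16(1−p) = 19p + 10(1−p), giving p = 1/2.

1/2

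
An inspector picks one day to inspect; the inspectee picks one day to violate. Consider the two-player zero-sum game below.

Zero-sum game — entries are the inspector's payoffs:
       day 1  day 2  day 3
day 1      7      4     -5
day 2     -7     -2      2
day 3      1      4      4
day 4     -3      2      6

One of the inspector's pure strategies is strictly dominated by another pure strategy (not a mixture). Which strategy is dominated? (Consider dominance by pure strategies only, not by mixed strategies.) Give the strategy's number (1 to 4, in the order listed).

Compare day 2 with day 3: 1 > -7, 4 > -2, 4 > 2.
So day 3 strictly dominates day 2 for the inspector; day 2 is strictly dominated.

2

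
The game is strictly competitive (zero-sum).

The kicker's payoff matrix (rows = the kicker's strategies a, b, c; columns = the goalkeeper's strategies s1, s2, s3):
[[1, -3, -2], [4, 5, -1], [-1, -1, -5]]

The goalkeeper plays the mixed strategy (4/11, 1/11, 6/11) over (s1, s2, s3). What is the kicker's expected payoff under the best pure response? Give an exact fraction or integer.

a: (1)·(4/11) + (-3)·(1/11) + (-2)·(6/11) = -1.
b: (4)·(4/11) + (5)·(1/11) + (-1)·(6/11) = 15/11.
c: (-1)·(4/11) + (-1)·(1/11) + (-5)·(6/11) = -35/11.
The best pure response is b with expected payoff 15/11.

15/11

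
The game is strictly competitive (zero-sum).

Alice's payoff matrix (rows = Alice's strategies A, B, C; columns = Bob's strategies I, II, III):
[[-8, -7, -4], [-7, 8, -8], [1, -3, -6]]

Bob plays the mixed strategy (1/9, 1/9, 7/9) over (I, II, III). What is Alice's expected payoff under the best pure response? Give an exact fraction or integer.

A: (-8)·(1/9) + (-7)·(1/9) + (-4)·(7/9) = -43/9.
B: (-7)·(1/9) + (8)·(1/9) + (-8)·(7/9) = -55/9.
C: (1)·(1/9) + (-3)·(1/9) + (-6)·(7/9) = -44/9.
The best pure response is A with expected payoff -43/9.

-43/9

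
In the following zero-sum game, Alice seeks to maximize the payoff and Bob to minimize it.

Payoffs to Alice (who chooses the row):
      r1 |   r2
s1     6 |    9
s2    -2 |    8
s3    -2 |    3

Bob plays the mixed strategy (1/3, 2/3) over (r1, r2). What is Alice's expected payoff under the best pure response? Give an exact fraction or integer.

s1: (6)·(1/3) + (9)·(2/3) = 8.
s2: (-2)·(1/3) + (8)·(2/3) = 14/3.
s3: (-2)·(1/3) + (3)·(2/3) = 4/3.
The best pure response is s1 with expected payoff 8.

8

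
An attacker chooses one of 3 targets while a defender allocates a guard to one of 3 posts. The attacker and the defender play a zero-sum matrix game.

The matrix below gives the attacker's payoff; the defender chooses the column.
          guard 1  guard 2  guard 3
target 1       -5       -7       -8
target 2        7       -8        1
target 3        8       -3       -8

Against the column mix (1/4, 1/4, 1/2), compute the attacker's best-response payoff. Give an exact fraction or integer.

target 1: (-5)·(1/4) + (-7)·(1/4) + (-8)·(1/2) = -7.
target 2: (7)·(1/4) + (-8)·(1/4) + (1)·(1/2) = 1/4.
target 3: (8)·(1/4) + (-3)·(1/4) + (-8)·(1/2) = -11/4.
The best pure response is target 2 with expected payoff 1/4.

1/4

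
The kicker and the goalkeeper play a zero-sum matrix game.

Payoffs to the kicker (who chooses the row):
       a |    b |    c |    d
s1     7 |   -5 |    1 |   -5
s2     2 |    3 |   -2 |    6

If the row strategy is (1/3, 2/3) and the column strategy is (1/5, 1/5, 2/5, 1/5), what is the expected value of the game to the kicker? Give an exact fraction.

Against (1/5, 1/5, 2/5, 1/5), each row's expected payoff is s1: -1/5; s2: 7/5.
Taking the (1/3, 2/3)-weighted average: (1/3)·(-1/5) + (2/3)·(7/5) = 13/15.

13/15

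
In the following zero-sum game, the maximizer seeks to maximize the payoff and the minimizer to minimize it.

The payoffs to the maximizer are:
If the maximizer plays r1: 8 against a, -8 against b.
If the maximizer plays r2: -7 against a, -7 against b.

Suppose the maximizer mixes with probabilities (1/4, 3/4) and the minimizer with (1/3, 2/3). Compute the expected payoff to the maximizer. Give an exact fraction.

Against (1/3, 2/3), each row's expected payoff is r1: -8/3; r2: -7.
Taking the (1/4, 3/4)-weighted average: (1/4)·(-8/3) + (3/4)·(-7) = -71/12.

-71/12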